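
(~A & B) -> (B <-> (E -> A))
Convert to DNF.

A | ~B | (~E & B)

(~A & B) -> (B <-> (E -> A))
= ~(~A & B) | (B <-> (E -> A))   [eliminate ->]
= ~(~A & B) | ((B -> (E -> A)) & ((E -> A) -> B))   [eliminate <->]
= ~(~A & B) | ((~B | (E -> A)) & ((E -> A) -> B))   [eliminate ->]
= ~(~A & B) | ((~B | ~E | A) & ((E -> A) -> B))   [eliminate ->]
= ~(~A & B) | ((~B | ~E | A) & (~(E -> A) | B))   [eliminate ->]
= ~(~A & B) | ((~B | ~E | A) & (~(~E | A) | B))   [eliminate ->]
= ~~A | ~B | ((~B | ~E | A) & (~(~E | A) | B))   [De Morgan]
= A | ~B | ((~B | ~E | A) & (~(~E | A) | B))   [double negation]
= A | ~B | ((~B | ~E | A) & ((~~E & ~A) | B))   [De Morgan]
= A | ~B | ((~B | ~E | A) & ((E & ~A) | B))   [double negation]
= A | ~B | (~B & E & ~A) | (~B & B) | (~E & E & ~A) | (~E & B) | (A & E & ~A) | (A & B)   [distribute & over |]
= A | ~B | (~E & B)   [simplify]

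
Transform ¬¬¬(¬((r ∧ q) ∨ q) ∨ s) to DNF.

¬¬¬(¬((r ∧ q) ∨ q) ∨ s)
⇔ ¬(¬((r ∧ q) ∨ q) ∨ s)   (double negation)
⇔ ¬¬((r ∧ q) ∨ q) ∧ ¬s   (De Morgan)
⇔ ((r ∧ q) ∨ q) ∧ ¬s   (double negation)
⇔ (r ∧ q ∧ ¬s) ∨ (q ∧ ¬s)   (distribute ∧ over ∨)
⇔ q ∧ ¬s   (simplify)

q ∧ ¬s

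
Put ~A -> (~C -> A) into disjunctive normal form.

~A -> (~C -> A)
≡ ~~A | (~C -> A)   [eliminate ->]
≡ ~~A | ~~C | A   [eliminate ->]
≡ A | ~~C | A   [double negation]
≡ A | C | A   [double negation]
≡ A | C   [simplify]

A | C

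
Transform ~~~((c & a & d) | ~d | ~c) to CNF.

(~c | ~a | ~d) & d & c

~~~((c & a & d) | ~d | ~c)
≡ ~((c & a & d) | ~d | ~c)   (double negation)
≡ ~(c & a & d) & ~~d & ~~c   (De Morgan)
≡ (~c | ~a | ~d) & ~~d & ~~c   (De Morgan)
≡ (~c | ~a | ~d) & d & ~~c   (double negation)
≡ (~c | ~a | ~d) & d & c   (double negation)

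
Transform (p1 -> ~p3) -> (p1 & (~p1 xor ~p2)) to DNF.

(p1 -> ~p3) -> (p1 & (~p1 xor ~p2))
= ~(p1 -> ~p3) | (p1 & (~p1 xor ~p2))   (eliminate ->)
= ~(~p1 | ~p3) | (p1 & (~p1 xor ~p2))   (eliminate ->)
= ~(~p1 | ~p3) | (p1 & ((~p1 & ~~p2) | (~~p1 & ~p2)))   (expand xor)
= (~~p1 & ~~p3) | (p1 & ((~p1 & ~~p2) | (~~p1 & ~p2)))   (De Morgan)
= (p1 & ~~p3) | (p1 & ((~p1 & ~~p2) | (~~p1 & ~p2)))   (double negation)
= (p1 & p3) | (p1 & ((~p1 & ~~p2) | (~~p1 & ~p2)))   (double negation)
= (p1 & p3) | (p1 & ((~p1 & p2) | (~~p1 & ~p2)))   (double negation)
= (p1 & p3) | (p1 & ((~p1 & p2) | (p1 & ~p2)))   (double negation)
= (p1 & p3) | (p1 & ~p1 & p2) | (p1 & p1 & ~p2)   (distribute & over |)
= (p1 & p3) | (p1 & ~p2)   (simplify)

(p1 & p3) | (p1 & ~p2)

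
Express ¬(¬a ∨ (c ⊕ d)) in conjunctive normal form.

a ∧ (¬c ∨ d) ∧ (¬d ∨ c)

¬(¬a ∨ (c ⊕ d))
≡ ¬(¬a ∨ (c ∨ d) ∧ ¬(c ∧ d))
≡ ¬¬a ∧ ¬((c ∨ d) ∧ ¬(c ∧ d))
≡ a ∧ ¬((c ∨ d) ∧ ¬(c ∧ d))
≡ a ∧ (¬(c ∨ d) ∨ ¬¬(c ∧ d))
≡ a ∧ (¬c ∧ ¬d ∨ ¬¬(c ∧ d))
≡ a ∧ (¬c ∧ ¬d ∨ c ∧ d)
≡ a ∧ (¬c ∨ c) ∧ (¬c ∨ d) ∧ (¬d ∨ c) ∧ (¬d ∨ d)
≡ a ∧ (¬c ∨ d) ∧ (¬d ∨ c)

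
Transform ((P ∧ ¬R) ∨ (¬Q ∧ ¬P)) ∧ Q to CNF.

((P ∧ ¬R) ∨ (¬Q ∧ ¬P)) ∧ Q
≡ (P ∨ ¬Q) ∧ (P ∨ ¬P) ∧ (¬R ∨ ¬Q) ∧ (¬R ∨ ¬P) ∧ Q   [distribute ∨ over ∧]
≡ (P ∨ ¬Q) ∧ (¬R ∨ ¬Q) ∧ (¬R ∨ ¬P) ∧ Q   [simplify]

(P ∨ ¬Q) ∧ (¬R ∨ ¬Q) ∧ (¬R ∨ ¬P) ∧ Q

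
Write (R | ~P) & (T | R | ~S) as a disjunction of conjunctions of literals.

(R | ~P) & (T | R | ~S)
≡ (R & T) | (R & R) | (R & ~S) | (~P & T) | (~P & R) | (~P & ~S)   [distribute & over |]
≡ R | (~P & T) | (~P & ~S)   [simplify]

R | (~P & T) | (~P & ~S)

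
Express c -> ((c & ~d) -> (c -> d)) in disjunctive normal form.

c -> ((c & ~d) -> (c -> d))
≡ ~c | ((c & ~d) -> (c -> d))   (eliminate ->)
≡ ~c | ~(c & ~d) | (c -> d)   (eliminate ->)
≡ ~c | ~(c & ~d) | ~c | d   (eliminate ->)
≡ ~c | ~c | ~~d | ~c | d   (De Morgan)
≡ ~c | ~c | d | ~c | d   (double negation)
≡ ~c | d   (simplify)

~c | d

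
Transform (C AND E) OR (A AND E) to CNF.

(C OR A) AND E

(C AND E) OR (A AND E)
⇔ (C OR A) AND (C OR E) AND (E OR A) AND (E OR E)   (distribute OR over AND)
⇔ (C OR A) AND E   (simplify)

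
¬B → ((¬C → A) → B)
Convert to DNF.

¬B → ((¬C → A) → B)
≡ ¬¬B ∨ ((¬C → A) → B)   [eliminate →]
≡ ¬¬B ∨ ¬(¬C → A) ∨ B   [eliminate →]
≡ ¬¬B ∨ ¬(¬¬C ∨ A) ∨ B   [eliminate →]
≡ B ∨ ¬(¬¬C ∨ A) ∨ B   [double negation]
≡ B ∨ (¬¬¬C ∧ ¬A) ∨ B   [De Morgan]
≡ B ∨ (¬C ∧ ¬A) ∨ B   [double negation]
≡ B ∨ (¬C ∧ ¬A)   [simplify]

B ∨ (¬C ∧ ¬A)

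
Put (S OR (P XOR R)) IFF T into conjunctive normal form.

(S OR (P XOR R)) IFF T
≡ ((S OR (P XOR R)) IMPLIES T) AND (T IMPLIES (S OR (P XOR R)))   — eliminate IFF
≡ (NOT (S OR (P XOR R)) OR T) AND (T IMPLIES (S OR (P XOR R)))   — eliminate IMPLIES
≡ (NOT (S OR ((P OR R) AND NOT (P AND R))) OR T) AND (T IMPLIES (S OR (P XOR R)))   — expand XOR
≡ (NOT (S OR ((P OR R) AND NOT (P AND R))) OR T) AND (NOT T OR S OR (P XOR R))   — eliminate IMPLIES
≡ (NOT (S OR ((P OR R) AND NOT (P AND R))) OR T) AND (NOT T OR S OR ((P OR R) AND NOT (P AND R)))   — expand XOR
≡ ((NOT S AND NOT ((P OR R) AND NOT (P AND R))) OR T) AND (NOT T OR S OR ((P OR R) AND NOT (P AND R)))   — De Morgan
≡ ((NOT S AND (NOT (P OR R) OR NOT NOT (P AND R))) OR T) AND (NOT T OR S OR ((P OR R) AND NOT (P AND R)))   — De Morgan
≡ ((NOT S AND ((NOT P AND NOT R) OR NOT NOT (P AND R))) OR T) AND (NOT T OR S OR ((P OR R) AND NOT (P AND R)))   — De Morgan
≡ ((NOT S AND ((NOT P AND NOT R) OR (P AND R))) OR T) AND (NOT T OR S OR ((P OR R) AND NOT (P AND R)))   — double negation
≡ ((NOT S AND ((NOT P AND NOT R) OR (P AND R))) OR T) AND (NOT T OR S OR ((P OR R) AND (NOT P OR NOT R)))   — De Morgan
≡ (NOT S OR T) AND (NOT P OR P OR T) AND (NOT P OR R OR T) AND (NOT R OR P OR T) AND (NOT R OR R OR T) AND (NOT T OR S OR P OR R) AND (NOT T OR S OR NOT P OR NOT R)   — distribute OR over AND
≡ (NOT S OR T) AND (NOT P OR R OR T) AND (NOT R OR P OR T) AND (NOT T OR S OR P OR R) AND (NOT T OR S OR NOT P OR NOT R)   — simplify

(NOT S OR T) AND (NOT P OR R OR T) AND (NOT R OR P OR T) AND (NOT T OR S OR P OR R) AND (NOT T OR S OR NOT P OR NOT R)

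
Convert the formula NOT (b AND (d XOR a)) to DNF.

NOT b OR (NOT d AND NOT a) OR (a AND d)

NOT (b AND (d XOR a))
= NOT (b AND ((d AND NOT a) OR (NOT d AND a)))   (expand XOR)
= NOT b OR NOT ((d AND NOT a) OR (NOT d AND a))   (De Morgan)
= NOT b OR (NOT (d AND NOT a) AND NOT (NOT d AND a))   (De Morgan)
= NOT b OR ((NOT d OR NOT NOT a) AND NOT (NOT d AND a))   (De Morgan)
= NOT b OR ((NOT d OR a) AND NOT (NOT d AND a))   (double negation)
= NOT b OR ((NOT d OR a) AND (NOT NOT d OR NOT a))   (De Morgan)
= NOT b OR ((NOT d OR a) AND (d OR NOT a))   (double negation)
= NOT b OR (NOT d AND d) OR (NOT d AND NOT a) OR (a AND d) OR (a AND NOT a)   (distribute AND over OR)
= NOT b OR (NOT d AND NOT a) OR (a AND d)   (simplify)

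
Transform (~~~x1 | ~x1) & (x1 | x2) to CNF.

~x1 & (x1 | x2)

(~~~x1 | ~x1) & (x1 | x2)
≡ (~x1 | ~x1) & (x1 | x2)   — double negation
≡ ~x1 & (x1 | x2)   — simplify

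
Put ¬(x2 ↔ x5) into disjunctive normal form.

¬(x2 ↔ x5)
≡ ¬((x2 → x5) ∧ (x5 → x2))   (eliminate ↔)
≡ ¬((¬x2 ∨ x5) ∧ (x5 → x2))   (eliminate →)
≡ ¬((¬x2 ∨ x5) ∧ (¬x5 ∨ x2))   (eliminate →)
≡ ¬(¬x2 ∨ x5) ∨ ¬(¬x5 ∨ x2)   (De Morgan)
≡ (¬¬x2 ∧ ¬x5) ∨ ¬(¬x5 ∨ x2)   (De Morgan)
≡ (x2 ∧ ¬x5) ∨ ¬(¬x5 ∨ x2)   (double negation)
≡ (x2 ∧ ¬x5) ∨ (¬¬x5 ∧ ¬x2)   (De Morgan)
≡ (x2 ∧ ¬x5) ∨ (x5 ∧ ¬x2)   (double negation)

(x2 ∧ ¬x5) ∨ (x5 ∧ ¬x2)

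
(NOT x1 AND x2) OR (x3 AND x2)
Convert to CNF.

(NOT x1 OR x3) AND x2

(NOT x1 AND x2) OR (x3 AND x2)
≡ (NOT x1 OR x3) AND (NOT x1 OR x2) AND (x2 OR x3) AND (x2 OR x2)   (distribute OR over AND)
≡ (NOT x1 OR x3) AND x2   (simplify)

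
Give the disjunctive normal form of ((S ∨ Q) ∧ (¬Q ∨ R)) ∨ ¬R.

((S ∨ Q) ∧ (¬Q ∨ R)) ∨ ¬R
≡ (S ∧ ¬Q) ∨ (S ∧ R) ∨ (Q ∧ ¬Q) ∨ (Q ∧ R) ∨ ¬R   [distribute ∧ over ∨]
≡ (S ∧ ¬Q) ∨ (S ∧ R) ∨ (Q ∧ R) ∨ ¬R   [simplify]

(S ∧ ¬Q) ∨ (S ∧ R) ∨ (Q ∧ R) ∨ ¬R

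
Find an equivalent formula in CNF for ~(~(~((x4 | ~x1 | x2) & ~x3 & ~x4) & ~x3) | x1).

~(~(~((x4 | ~x1 | x2) & ~x3 & ~x4) & ~x3) | x1)
≡ ~~(~((x4 | ~x1 | x2) & ~x3 & ~x4) & ~x3) & ~x1   (De Morgan)
≡ ~((x4 | ~x1 | x2) & ~x3 & ~x4) & ~x3 & ~x1   (double negation)
≡ (~(x4 | ~x1 | x2) | ~~x3 | ~~x4) & ~x3 & ~x1   (De Morgan)
≡ ((~x4 & ~~x1 & ~x2) | ~~x3 | ~~x4) & ~x3 & ~x1   (De Morgan)
≡ ((~x4 & x1 & ~x2) | ~~x3 | ~~x4) & ~x3 & ~x1   (double negation)
≡ ((~x4 & x1 & ~x2) | x3 | ~~x4) & ~x3 & ~x1   (double negation)
≡ ((~x4 & x1 & ~x2) | x3 | x4) & ~x3 & ~x1   (double negation)
≡ (~x4 | x3 | x4) & (x1 | x3 | x4) & (~x2 | x3 | x4) & ~x3 & ~x1   (distribute | over &)
≡ (x1 | x3 | x4) & (~x2 | x3 | x4) & ~x3 & ~x1   (simplify)

(x1 | x3 | x4) & (~x2 | x3 | x4) & ~x3 & ~x1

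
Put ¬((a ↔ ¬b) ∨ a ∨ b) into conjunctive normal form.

¬((a ↔ ¬b) ∨ a ∨ b)
≡ ¬(((a → ¬b) ∧ (¬b → a)) ∨ a ∨ b)   — eliminate ↔
≡ ¬(((¬a ∨ ¬b) ∧ (¬b → a)) ∨ a ∨ b)   — eliminate →
≡ ¬(((¬a ∨ ¬b) ∧ (¬¬b ∨ a)) ∨ a ∨ b)   — eliminate →
≡ ¬((¬a ∨ ¬b) ∧ (¬¬b ∨ a)) ∧ ¬a ∧ ¬b   — De Morgan
≡ (¬(¬a ∨ ¬b) ∨ ¬(¬¬b ∨ a)) ∧ ¬a ∧ ¬b   — De Morgan
≡ ((¬¬a ∧ ¬¬b) ∨ ¬(¬¬b ∨ a)) ∧ ¬a ∧ ¬b   — De Morgan
≡ ((a ∧ ¬¬b) ∨ ¬(¬¬b ∨ a)) ∧ ¬a ∧ ¬b   — double negation
≡ ((a ∧ b) ∨ ¬(¬¬b ∨ a)) ∧ ¬a ∧ ¬b   — double negation
≡ ((a ∧ b) ∨ (¬¬¬b ∧ ¬a)) ∧ ¬a ∧ ¬b   — De Morgan
≡ ((a ∧ b) ∨ (¬b ∧ ¬a)) ∧ ¬a ∧ ¬b   — double negation
≡ (a ∨ ¬b) ∧ (a ∨ ¬a) ∧ (b ∨ ¬b) ∧ (b ∨ ¬a) ∧ ¬a ∧ ¬b   — distribute ∨ over ∧
≡ ¬a ∧ ¬b   — simplify

¬a ∧ ¬b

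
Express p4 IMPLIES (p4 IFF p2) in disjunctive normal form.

p4 IMPLIES (p4 IFF p2)
= NOT p4 OR (p4 IFF p2)   [eliminate IMPLIES]
= NOT p4 OR ((p4 IMPLIES p2) AND (p2 IMPLIES p4))   [eliminate IFF]
= NOT p4 OR ((NOT p4 OR p2) AND (p2 IMPLIES p4))   [eliminate IMPLIES]
= NOT p4 OR ((NOT p4 OR p2) AND (NOT p2 OR p4))   [eliminate IMPLIES]
= NOT p4 OR (NOT p4 AND NOT p2) OR (NOT p4 AND p4) OR (p2 AND NOT p2) OR (p2 AND p4)   [distribute AND over OR]
= NOT p4 OR (p2 AND p4)   [simplify]

NOT p4 OR (p2 AND p4)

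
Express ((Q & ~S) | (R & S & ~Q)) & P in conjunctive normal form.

(Q | R) & (Q | S) & (~S | R) & (~S | ~Q) & P

((Q & ~S) | (R & S & ~Q)) & P
≡ (Q | R) & (Q | S) & (Q | ~Q) & (~S | R) & (~S | S) & (~S | ~Q) & P   (distribute | over &)
≡ (Q | R) & (Q | S) & (~S | R) & (~S | ~Q) & P   (simplify)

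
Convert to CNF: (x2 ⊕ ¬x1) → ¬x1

¬x2 ∨ ¬x1

(x2 ⊕ ¬x1) → ¬x1
⇔ ¬(x2 ⊕ ¬x1) ∨ ¬x1   [eliminate →]
⇔ ¬((x2 ∨ ¬x1) ∧ ¬(x2 ∧ ¬x1)) ∨ ¬x1   [expand ⊕]
⇔ ¬(x2 ∨ ¬x1) ∨ ¬¬(x2 ∧ ¬x1) ∨ ¬x1   [De Morgan]
⇔ (¬x2 ∧ ¬¬x1) ∨ ¬¬(x2 ∧ ¬x1) ∨ ¬x1   [De Morgan]
⇔ (¬x2 ∧ x1) ∨ ¬¬(x2 ∧ ¬x1) ∨ ¬x1   [double negation]
⇔ (¬x2 ∧ x1) ∨ (x2 ∧ ¬x1) ∨ ¬x1   [double negation]
⇔ (¬x2 ∨ x2 ∨ ¬x1) ∧ (¬x2 ∨ ¬x1 ∨ ¬x1) ∧ (x1 ∨ x2 ∨ ¬x1) ∧ (x1 ∨ ¬x1 ∨ ¬x1)   [distribute ∨ over ∧]
⇔ ¬x2 ∨ ¬x1   [simplify]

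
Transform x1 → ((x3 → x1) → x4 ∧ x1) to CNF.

¬x1 ∨ x4

x1 → ((x3 → x1) → x4 ∧ x1)
≡ ¬x1 ∨ ((x3 → x1) → x4 ∧ x1)   (eliminate →)
≡ ¬x1 ∨ ¬(x3 → x1) ∨ x4 ∧ x1   (eliminate →)
≡ ¬x1 ∨ ¬(¬x3 ∨ x1) ∨ x4 ∧ x1   (eliminate →)
≡ ¬x1 ∨ ¬¬x3 ∧ ¬x1 ∨ x4 ∧ x1   (De Morgan)
≡ ¬x1 ∨ x3 ∧ ¬x1 ∨ x4 ∧ x1   (double negation)
≡ (¬x1 ∨ x3 ∨ x4) ∧ (¬x1 ∨ x3 ∨ x1) ∧ (¬x1 ∨ ¬x1 ∨ x4) ∧ (¬x1 ∨ ¬x1 ∨ x1)   (distribute ∨ over ∧)
≡ ¬x1 ∨ x4   (simplify)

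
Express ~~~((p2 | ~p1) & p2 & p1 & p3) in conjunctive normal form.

~~~((p2 | ~p1) & p2 & p1 & p3)
⇔ ~((p2 | ~p1) & p2 & p1 & p3)   [double negation]
⇔ ~(p2 | ~p1) | ~p2 | ~p1 | ~p3   [De Morgan]
⇔ (~p2 & ~~p1) | ~p2 | ~p1 | ~p3   [De Morgan]
⇔ (~p2 & p1) | ~p2 | ~p1 | ~p3   [double negation]
⇔ (~p2 | ~p2 | ~p1 | ~p3) & (p1 | ~p2 | ~p1 | ~p3)   [distribute | over &]
⇔ ~p2 | ~p1 | ~p3   [simplify]

~p2 | ~p1 | ~p3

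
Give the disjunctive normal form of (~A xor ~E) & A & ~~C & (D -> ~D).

A & ~E & C & ~D

(~A xor ~E) & A & ~~C & (D -> ~D)
⇔ ((~A & ~~E) | (~~A & ~E)) & A & ~~C & (D -> ~D)   [expand xor]
⇔ ((~A & ~~E) | (~~A & ~E)) & A & ~~C & (~D | ~D)   [eliminate ->]
⇔ ((~A & E) | (~~A & ~E)) & A & ~~C & (~D | ~D)   [double negation]
⇔ ((~A & E) | (A & ~E)) & A & ~~C & (~D | ~D)   [double negation]
⇔ ((~A & E) | (A & ~E)) & A & C & (~D | ~D)   [double negation]
⇔ (~A & E & A & C & ~D) | (~A & E & A & C & ~D) | (A & ~E & A & C & ~D) | (A & ~E & A & C & ~D)   [distribute & over |]
⇔ A & ~E & C & ~D   [simplify]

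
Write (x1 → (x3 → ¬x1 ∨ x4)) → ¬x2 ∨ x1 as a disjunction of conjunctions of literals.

(x1 → (x3 → ¬x1 ∨ x4)) → ¬x2 ∨ x1
≡ ¬(x1 → (x3 → ¬x1 ∨ x4)) ∨ ¬x2 ∨ x1   — eliminate →
≡ ¬(¬x1 ∨ (x3 → ¬x1 ∨ x4)) ∨ ¬x2 ∨ x1   — eliminate →
≡ ¬(¬x1 ∨ ¬x3 ∨ ¬x1 ∨ x4) ∨ ¬x2 ∨ x1   — eliminate →
≡ ¬¬x1 ∧ ¬¬x3 ∧ ¬¬x1 ∧ ¬x4 ∨ ¬x2 ∨ x1   — De Morgan
≡ x1 ∧ ¬¬x3 ∧ ¬¬x1 ∧ ¬x4 ∨ ¬x2 ∨ x1   — double negation
≡ x1 ∧ x3 ∧ ¬¬x1 ∧ ¬x4 ∨ ¬x2 ∨ x1   — double negation
≡ x1 ∧ x3 ∧ x1 ∧ ¬x4 ∨ ¬x2 ∨ x1   — double negation
≡ ¬x2 ∨ x1   — simplify

¬x2 ∨ x1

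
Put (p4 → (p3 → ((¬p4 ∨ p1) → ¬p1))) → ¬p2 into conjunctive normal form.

(p4 ∨ ¬p2) ∧ (p3 ∨ ¬p2) ∧ (p1 ∨ ¬p2)

(p4 → (p3 → ((¬p4 ∨ p1) → ¬p1))) → ¬p2
≡ ¬(p4 → (p3 → ((¬p4 ∨ p1) → ¬p1))) ∨ ¬p2   [eliminate →]
≡ ¬(¬p4 ∨ (p3 → ((¬p4 ∨ p1) → ¬p1))) ∨ ¬p2   [eliminate →]
≡ ¬(¬p4 ∨ ¬p3 ∨ ((¬p4 ∨ p1) → ¬p1)) ∨ ¬p2   [eliminate →]
≡ ¬(¬p4 ∨ ¬p3 ∨ ¬(¬p4 ∨ p1) ∨ ¬p1) ∨ ¬p2   [eliminate →]
≡ (¬¬p4 ∧ ¬¬p3 ∧ ¬¬(¬p4 ∨ p1) ∧ ¬¬p1) ∨ ¬p2   [De Morgan]
≡ (p4 ∧ ¬¬p3 ∧ ¬¬(¬p4 ∨ p1) ∧ ¬¬p1) ∨ ¬p2   [double negation]
≡ (p4 ∧ p3 ∧ ¬¬(¬p4 ∨ p1) ∧ ¬¬p1) ∨ ¬p2   [double negation]
≡ (p4 ∧ p3 ∧ (¬p4 ∨ p1) ∧ ¬¬p1) ∨ ¬p2   [double negation]
≡ (p4 ∧ p3 ∧ (¬p4 ∨ p1) ∧ p1) ∨ ¬p2   [double negation]
≡ (p4 ∨ ¬p2) ∧ (p3 ∨ ¬p2) ∧ (¬p4 ∨ p1 ∨ ¬p2) ∧ (p1 ∨ ¬p2)   [distribute ∨ over ∧]
≡ (p4 ∨ ¬p2) ∧ (p3 ∨ ¬p2) ∧ (p1 ∨ ¬p2)   [simplify]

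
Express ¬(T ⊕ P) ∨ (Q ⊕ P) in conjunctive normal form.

¬(T ⊕ P) ∨ (Q ⊕ P)
≡ ¬((T ∨ P) ∧ ¬(T ∧ P)) ∨ (Q ⊕ P)   (expand ⊕)
≡ ¬((T ∨ P) ∧ ¬(T ∧ P)) ∨ ((Q ∨ P) ∧ ¬(Q ∧ P))   (expand ⊕)
≡ ¬(T ∨ P) ∨ ¬¬(T ∧ P) ∨ ((Q ∨ P) ∧ ¬(Q ∧ P))   (De Morgan)
≡ (¬T ∧ ¬P) ∨ ¬¬(T ∧ P) ∨ ((Q ∨ P) ∧ ¬(Q ∧ P))   (De Morgan)
≡ (¬T ∧ ¬P) ∨ (T ∧ P) ∨ ((Q ∨ P) ∧ ¬(Q ∧ P))   (double negation)
≡ (¬T ∧ ¬P) ∨ (T ∧ P) ∨ ((Q ∨ P) ∧ (¬Q ∨ ¬P))   (De Morgan)
≡ (¬T ∨ T ∨ Q ∨ P) ∧ (¬T ∨ T ∨ ¬Q ∨ ¬P) ∧ (¬T ∨ P ∨ Q ∨ P) ∧ (¬T ∨ P ∨ ¬Q ∨ ¬P) ∧ (¬P ∨ T ∨ Q ∨ P) ∧ (¬P ∨ T ∨ ¬Q ∨ ¬P) ∧ (¬P ∨ P ∨ Q ∨ P) ∧ (¬P ∨ P ∨ ¬Q ∨ ¬P)   (distribute ∨ over ∧)
≡ (¬T ∨ P ∨ Q) ∧ (¬P ∨ T ∨ ¬Q)   (simplify)

(¬T ∨ P ∨ Q) ∧ (¬P ∨ T ∨ ¬Q)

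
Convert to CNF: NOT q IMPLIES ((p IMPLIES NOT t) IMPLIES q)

(q OR p) AND (q OR t)

NOT q IMPLIES ((p IMPLIES NOT t) IMPLIES q)
≡ NOT NOT q OR ((p IMPLIES NOT t) IMPLIES q)   [eliminate IMPLIES]
≡ NOT NOT q OR NOT (p IMPLIES NOT t) OR q   [eliminate IMPLIES]
≡ NOT NOT q OR NOT (NOT p OR NOT t) OR q   [eliminate IMPLIES]
≡ q OR NOT (NOT p OR NOT t) OR q   [double negation]
≡ q OR (NOT NOT p AND NOT NOT t) OR q   [De Morgan]
≡ q OR (p AND NOT NOT t) OR q   [double negation]
≡ q OR (p AND t) OR q   [double negation]
≡ (q OR p OR q) AND (q OR t OR q)   [distribute OR over AND]
≡ (q OR p) AND (q OR t)   [simplify]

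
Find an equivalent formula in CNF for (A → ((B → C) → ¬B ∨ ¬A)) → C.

(A ∨ C) ∧ (¬B ∨ C) ∧ (B ∨ C)

(A → ((B → C) → ¬B ∨ ¬A)) → C
≡ ¬(A → ((B → C) → ¬B ∨ ¬A)) ∨ C
≡ ¬(¬A ∨ ((B → C) → ¬B ∨ ¬A)) ∨ C
≡ ¬(¬A ∨ ¬(B → C) ∨ ¬B ∨ ¬A) ∨ C
≡ ¬(¬A ∨ ¬(¬B ∨ C) ∨ ¬B ∨ ¬A) ∨ C
≡ ¬¬A ∧ ¬¬(¬B ∨ C) ∧ ¬¬B ∧ ¬¬A ∨ C
≡ A ∧ ¬¬(¬B ∨ C) ∧ ¬¬B ∧ ¬¬A ∨ C
≡ A ∧ (¬B ∨ C) ∧ ¬¬B ∧ ¬¬A ∨ C
≡ A ∧ (¬B ∨ C) ∧ B ∧ ¬¬A ∨ C
≡ A ∧ (¬B ∨ C) ∧ B ∧ A ∨ C
≡ (A ∨ C) ∧ (¬B ∨ C ∨ C) ∧ (B ∨ C) ∧ (A ∨ C)
≡ (A ∨ C) ∧ (¬B ∨ C) ∧ (B ∨ C)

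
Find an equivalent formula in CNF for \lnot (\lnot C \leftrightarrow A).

\lnot (\lnot C \leftrightarrow A)
⇔ \lnot ((\lnot C \to A) \land (A \to \lnot C))
⇔ \lnot ((\lnot \lnot C \lor A) \land (A \to \lnot C))
⇔ \lnot ((\lnot \lnot C \lor A) \land (\lnot A \lor \lnot C))
⇔ \lnot (\lnot \lnot C \lor A) \lor \lnot (\lnot A \lor \lnot C)
⇔ (\lnot \lnot \lnot C \land \lnot A) \lor \lnot (\lnot A \lor \lnot C)
⇔ (\lnot C \land \lnot A) \lor \lnot (\lnot A \lor \lnot C)
⇔ (\lnot C \land \lnot A) \lor (\lnot \lnot A \land \lnot \lnot C)
⇔ (\lnot C \land \lnot A) \lor (A \land \lnot \lnot C)
⇔ (\lnot C \land \lnot A) \lor (A \land C)
⇔ (\lnot C \lor A) \land (\lnot C \lor C) \land (\lnot A \lor A) \land (\lnot A \lor C)
⇔ (\lnot C \lor A) \land (\lnot A \lor C)

(\lnot C \lor A) \land (\lnot A \lor C)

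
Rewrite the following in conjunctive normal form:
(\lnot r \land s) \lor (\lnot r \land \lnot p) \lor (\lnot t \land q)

(\lnot r \land s) \lor (\lnot r \land \lnot p) \lor (\lnot t \land q)
≡ (\lnot r \lor \lnot r \lor \lnot t) \land (\lnot r \lor \lnot r \lor q) \land (\lnot r \lor \lnot p \lor \lnot t) \land (\lnot r \lor \lnot p \lor q) \land (s \lor \lnot r \lor \lnot t) \land (s \lor \lnot r \lor q) \land (s \lor \lnot p \lor \lnot t) \land (s \lor \lnot p \lor q)   [distribute \lor over \land]
≡ (\lnot r \lor \lnot t) \land (\lnot r \lor q) \land (s \lor \lnot p \lor \lnot t) \land (s \lor \lnot p \lor q)   [simplify]

(\lnot r \lor \lnot t) \land (\lnot r \lor q) \land (s \lor \lnot p \lor \lnot t) \land (s \lor \lnot p \lor q)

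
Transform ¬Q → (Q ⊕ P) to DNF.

¬Q → (Q ⊕ P)
≡ ¬¬Q ∨ (Q ⊕ P)   [eliminate →]
≡ ¬¬Q ∨ (Q ∧ ¬P) ∨ (¬Q ∧ P)   [expand ⊕]
≡ Q ∨ (Q ∧ ¬P) ∨ (¬Q ∧ P)   [double negation]
≡ Q ∨ (¬Q ∧ P)   [simplify]

Q ∨ (¬Q ∧ P)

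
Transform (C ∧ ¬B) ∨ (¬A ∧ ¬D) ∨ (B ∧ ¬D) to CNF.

(C ∧ ¬B) ∨ (¬A ∧ ¬D) ∨ (B ∧ ¬D)
⇔ (C ∨ ¬A ∨ B) ∧ (C ∨ ¬A ∨ ¬D) ∧ (C ∨ ¬D ∨ B) ∧ (C ∨ ¬D ∨ ¬D) ∧ (¬B ∨ ¬A ∨ B) ∧ (¬B ∨ ¬A ∨ ¬D) ∧ (¬B ∨ ¬D ∨ B) ∧ (¬B ∨ ¬D ∨ ¬D)   [distribute ∨ over ∧]
⇔ (C ∨ ¬A ∨ B) ∧ (C ∨ ¬D) ∧ (¬B ∨ ¬D)   [simplify]

(C ∨ ¬A ∨ B) ∧ (C ∨ ¬D) ∧ (¬B ∨ ¬D)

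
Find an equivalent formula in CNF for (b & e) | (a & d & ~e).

(b & e) | (a & d & ~e)
≡ (b | a) & (b | d) & (b | ~e) & (e | a) & (e | d) & (e | ~e)   [distribute | over &]
≡ (b | a) & (b | d) & (b | ~e) & (e | a) & (e | d)   [simplify]

(b | a) & (b | d) & (b | ~e) & (e | a) & (e | d)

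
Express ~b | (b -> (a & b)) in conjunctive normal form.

~b | a

~b | (b -> (a & b))
= ~b | ~b | (a & b)
= (~b | ~b | a) & (~b | ~b | b)
= ~b | a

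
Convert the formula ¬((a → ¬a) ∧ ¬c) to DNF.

a ∨ c

¬((a → ¬a) ∧ ¬c)
≡ ¬((¬a ∨ ¬a) ∧ ¬c)   (eliminate →)
≡ ¬(¬a ∨ ¬a) ∨ ¬¬c   (De Morgan)
≡ (¬¬a ∧ ¬¬a) ∨ ¬¬c   (De Morgan)
≡ (a ∧ ¬¬a) ∨ ¬¬c   (double negation)
≡ (a ∧ a) ∨ ¬¬c   (double negation)
≡ (a ∧ a) ∨ c   (double negation)
≡ a ∨ c   (simplify)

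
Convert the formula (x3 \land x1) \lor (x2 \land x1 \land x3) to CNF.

x3 \land x1

(x3 \land x1) \lor (x2 \land x1 \land x3)
⇔ (x3 \lor x2) \land (x3 \lor x1) \land (x3 \lor x3) \land (x1 \lor x2) \land (x1 \lor x1) \land (x1 \lor x3)   [distribute \lor over \land]
⇔ x3 \land x1   [simplify]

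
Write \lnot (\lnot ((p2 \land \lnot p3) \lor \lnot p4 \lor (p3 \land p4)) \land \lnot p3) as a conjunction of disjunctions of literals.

\lnot (\lnot ((p2 \land \lnot p3) \lor \lnot p4 \lor (p3 \land p4)) \land \lnot p3)
≡ \lnot \lnot ((p2 \land \lnot p3) \lor \lnot p4 \lor (p3 \land p4)) \lor \lnot \lnot p3   [De Morgan]
≡ (p2 \land \lnot p3) \lor \lnot p4 \lor (p3 \land p4) \lor \lnot \lnot p3   [double negation]
≡ (p2 \land \lnot p3) \lor \lnot p4 \lor (p3 \land p4) \lor p3   [double negation]
≡ (p2 \lor \lnot p4 \lor p3 \lor p3) \land (p2 \lor \lnot p4 \lor p4 \lor p3) \land (\lnot p3 \lor \lnot p4 \lor p3 \lor p3) \land (\lnot p3 \lor \lnot p4 \lor p4 \lor p3)   [distribute \lor over \land]
≡ p2 \lor \lnot p4 \lor p3   [simplify]

p2 \lor \lnot p4 \lor p3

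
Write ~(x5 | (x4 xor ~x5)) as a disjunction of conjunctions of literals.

~x5 & x4

~(x5 | (x4 xor ~x5))
= ~(x5 | (x4 & ~~x5) | (~x4 & ~x5))   [expand xor]
= ~x5 & ~(x4 & ~~x5) & ~(~x4 & ~x5)   [De Morgan]
= ~x5 & (~x4 | ~~~x5) & ~(~x4 & ~x5)   [De Morgan]
= ~x5 & (~x4 | ~x5) & ~(~x4 & ~x5)   [double negation]
= ~x5 & (~x4 | ~x5) & (~~x4 | ~~x5)   [De Morgan]
= ~x5 & (~x4 | ~x5) & (x4 | ~~x5)   [double negation]
= ~x5 & (~x4 | ~x5) & (x4 | x5)   [double negation]
= (~x5 & ~x4 & x4) | (~x5 & ~x4 & x5) | (~x5 & ~x5 & x4) | (~x5 & ~x5 & x5)   [distribute & over |]
= ~x5 & x4   [simplify]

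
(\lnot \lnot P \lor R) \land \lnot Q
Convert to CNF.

(\lnot \lnot P \lor R) \land \lnot Q
= (P \lor R) \land \lnot Q   (double negation)

(P \lor R) \land \lnot Q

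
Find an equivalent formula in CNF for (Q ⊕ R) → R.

¬Q ∨ R

(Q ⊕ R) → R
= ¬(Q ⊕ R) ∨ R   (eliminate →)
= ¬((Q ∨ R) ∧ ¬(Q ∧ R)) ∨ R   (expand ⊕)
= ¬(Q ∨ R) ∨ ¬¬(Q ∧ R) ∨ R   (De Morgan)
= (¬Q ∧ ¬R) ∨ ¬¬(Q ∧ R) ∨ R   (De Morgan)
= (¬Q ∧ ¬R) ∨ (Q ∧ R) ∨ R   (double negation)
= (¬Q ∨ Q ∨ R) ∧ (¬Q ∨ R ∨ R) ∧ (¬R ∨ Q ∨ R) ∧ (¬R ∨ R ∨ R)   (distribute ∨ over ∧)
= ¬Q ∨ R   (simplify)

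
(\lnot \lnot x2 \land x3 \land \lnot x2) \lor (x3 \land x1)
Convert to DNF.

(\lnot \lnot x2 \land x3 \land \lnot x2) \lor (x3 \land x1)
⇔ (x2 \land x3 \land \lnot x2) \lor (x3 \land x1)   — double negation
⇔ x3 \land x1   — simplify

x3 \land x1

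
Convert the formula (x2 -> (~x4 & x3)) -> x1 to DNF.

(x2 -> (~x4 & x3)) -> x1
≡ ~(x2 -> (~x4 & x3)) | x1   (eliminate ->)
≡ ~(~x2 | (~x4 & x3)) | x1   (eliminate ->)
≡ (~~x2 & ~(~x4 & x3)) | x1   (De Morgan)
≡ (x2 & ~(~x4 & x3)) | x1   (double negation)
≡ (x2 & (~~x4 | ~x3)) | x1   (De Morgan)
≡ (x2 & (x4 | ~x3)) | x1   (double negation)
≡ (x2 & x4) | (x2 & ~x3) | x1   (distribute & over |)

(x2 & x4) | (x2 & ~x3) | x1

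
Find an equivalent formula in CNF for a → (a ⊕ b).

¬a ∨ ¬b

a → (a ⊕ b)
⇔ ¬a ∨ (a ⊕ b)   [eliminate →]
⇔ ¬a ∨ ((a ∨ b) ∧ ¬(a ∧ b))   [expand ⊕]
⇔ ¬a ∨ ((a ∨ b) ∧ (¬a ∨ ¬b))   [De Morgan]
⇔ (¬a ∨ a ∨ b) ∧ (¬a ∨ ¬a ∨ ¬b)   [distribute ∨ over ∧]
⇔ ¬a ∨ ¬b   [simplify]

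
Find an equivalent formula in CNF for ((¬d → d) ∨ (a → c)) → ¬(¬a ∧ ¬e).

a ∨ e

((¬d → d) ∨ (a → c)) → ¬(¬a ∧ ¬e)
≡ ¬((¬d → d) ∨ (a → c)) ∨ ¬(¬a ∧ ¬e)   (eliminate →)
≡ ¬(¬¬d ∨ d ∨ (a → c)) ∨ ¬(¬a ∧ ¬e)   (eliminate →)
≡ ¬(¬¬d ∨ d ∨ ¬a ∨ c) ∨ ¬(¬a ∧ ¬e)   (eliminate →)
≡ (¬¬¬d ∧ ¬d ∧ ¬¬a ∧ ¬c) ∨ ¬(¬a ∧ ¬e)   (De Morgan)
≡ (¬d ∧ ¬d ∧ ¬¬a ∧ ¬c) ∨ ¬(¬a ∧ ¬e)   (double negation)
≡ (¬d ∧ ¬d ∧ a ∧ ¬c) ∨ ¬(¬a ∧ ¬e)   (double negation)
≡ (¬d ∧ ¬d ∧ a ∧ ¬c) ∨ ¬¬a ∨ ¬¬e   (De Morgan)
≡ (¬d ∧ ¬d ∧ a ∧ ¬c) ∨ a ∨ ¬¬e   (double negation)
≡ (¬d ∧ ¬d ∧ a ∧ ¬c) ∨ a ∨ e   (double negation)
≡ (¬d ∨ a ∨ e) ∧ (¬d ∨ a ∨ e) ∧ (a ∨ a ∨ e) ∧ (¬c ∨ a ∨ e)   (distribute ∨ over ∧)
≡ a ∨ e   (simplify)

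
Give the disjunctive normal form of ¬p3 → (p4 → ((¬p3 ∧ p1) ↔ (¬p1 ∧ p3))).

p3 ∨ ¬p4 ∨ (¬p1 ∧ ¬p3)

¬p3 → (p4 → ((¬p3 ∧ p1) ↔ (¬p1 ∧ p3)))
= ¬¬p3 ∨ (p4 → ((¬p3 ∧ p1) ↔ (¬p1 ∧ p3)))   [eliminate →]
= ¬¬p3 ∨ ¬p4 ∨ ((¬p3 ∧ p1) ↔ (¬p1 ∧ p3))   [eliminate →]
= ¬¬p3 ∨ ¬p4 ∨ (((¬p3 ∧ p1) → (¬p1 ∧ p3)) ∧ ((¬p1 ∧ p3) → (¬p3 ∧ p1)))   [eliminate ↔]
= ¬¬p3 ∨ ¬p4 ∨ ((¬(¬p3 ∧ p1) ∨ (¬p1 ∧ p3)) ∧ ((¬p1 ∧ p3) → (¬p3 ∧ p1)))   [eliminate →]
= ¬¬p3 ∨ ¬p4 ∨ ((¬(¬p3 ∧ p1) ∨ (¬p1 ∧ p3)) ∧ (¬(¬p1 ∧ p3) ∨ (¬p3 ∧ p1)))   [eliminate →]
= p3 ∨ ¬p4 ∨ ((¬(¬p3 ∧ p1) ∨ (¬p1 ∧ p3)) ∧ (¬(¬p1 ∧ p3) ∨ (¬p3 ∧ p1)))   [double negation]
= p3 ∨ ¬p4 ∨ ((¬¬p3 ∨ ¬p1 ∨ (¬p1 ∧ p3)) ∧ (¬(¬p1 ∧ p3) ∨ (¬p3 ∧ p1)))   [De Morgan]
= p3 ∨ ¬p4 ∨ ((p3 ∨ ¬p1 ∨ (¬p1 ∧ p3)) ∧ (¬(¬p1 ∧ p3) ∨ (¬p3 ∧ p1)))   [double negation]
= p3 ∨ ¬p4 ∨ ((p3 ∨ ¬p1 ∨ (¬p1 ∧ p3)) ∧ (¬¬p1 ∨ ¬p3 ∨ (¬p3 ∧ p1)))   [De Morgan]
= p3 ∨ ¬p4 ∨ ((p3 ∨ ¬p1 ∨ (¬p1 ∧ p3)) ∧ (p1 ∨ ¬p3 ∨ (¬p3 ∧ p1)))   [double negation]
= p3 ∨ ¬p4 ∨ (p3 ∧ p1) ∨ (p3 ∧ ¬p3) ∨ (p3 ∧ ¬p3 ∧ p1) ∨ (¬p1 ∧ p1) ∨ (¬p1 ∧ ¬p3) ∨ (¬p1 ∧ ¬p3 ∧ p1) ∨ (¬p1 ∧ p3 ∧ p1) ∨ (¬p1 ∧ p3 ∧ ¬p3) ∨ (¬p1 ∧ p3 ∧ ¬p3 ∧ p1)   [distribute ∧ over ∨]
= p3 ∨ ¬p4 ∨ (¬p1 ∧ ¬p3)   [simplify]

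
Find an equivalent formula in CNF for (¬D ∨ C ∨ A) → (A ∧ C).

(¬D ∨ C ∨ A) → (A ∧ C)
≡ ¬(¬D ∨ C ∨ A) ∨ (A ∧ C)   (eliminate →)
≡ (¬¬D ∧ ¬C ∧ ¬A) ∨ (A ∧ C)   (De Morgan)
≡ (D ∧ ¬C ∧ ¬A) ∨ (A ∧ C)   (double negation)
≡ (D ∨ A) ∧ (D ∨ C) ∧ (¬C ∨ A) ∧ (¬C ∨ C) ∧ (¬A ∨ A) ∧ (¬A ∨ C)   (distribute ∨ over ∧)
≡ (D ∨ A) ∧ (D ∨ C) ∧ (¬C ∨ A) ∧ (¬A ∨ C)   (simplify)

(D ∨ A) ∧ (D ∨ C) ∧ (¬C ∨ A) ∧ (¬A ∨ C)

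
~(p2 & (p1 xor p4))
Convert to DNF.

~p2 | (~p1 & ~p4) | (p4 & p1)

~(p2 & (p1 xor p4))
≡ ~(p2 & ((p1 & ~p4) | (~p1 & p4)))   — expand xor
≡ ~p2 | ~((p1 & ~p4) | (~p1 & p4))   — De Morgan
≡ ~p2 | (~(p1 & ~p4) & ~(~p1 & p4))   — De Morgan
≡ ~p2 | ((~p1 | ~~p4) & ~(~p1 & p4))   — De Morgan
≡ ~p2 | ((~p1 | p4) & ~(~p1 & p4))   — double negation
≡ ~p2 | ((~p1 | p4) & (~~p1 | ~p4))   — De Morgan
≡ ~p2 | ((~p1 | p4) & (p1 | ~p4))   — double negation
≡ ~p2 | (~p1 & p1) | (~p1 & ~p4) | (p4 & p1) | (p4 & ~p4)   — distribute & over |
≡ ~p2 | (~p1 & ~p4) | (p4 & p1)   — simplify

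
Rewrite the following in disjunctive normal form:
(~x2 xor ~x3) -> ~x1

(x2 & x3) | (~x3 & ~x2) | ~x1

(~x2 xor ~x3) -> ~x1
≡ ~(~x2 xor ~x3) | ~x1   [eliminate ->]
≡ ~((~x2 & ~~x3) | (~~x2 & ~x3)) | ~x1   [expand xor]
≡ (~(~x2 & ~~x3) & ~(~~x2 & ~x3)) | ~x1   [De Morgan]
≡ ((~~x2 | ~~~x3) & ~(~~x2 & ~x3)) | ~x1   [De Morgan]
≡ ((x2 | ~~~x3) & ~(~~x2 & ~x3)) | ~x1   [double negation]
≡ ((x2 | ~x3) & ~(~~x2 & ~x3)) | ~x1   [double negation]
≡ ((x2 | ~x3) & (~~~x2 | ~~x3)) | ~x1   [De Morgan]
≡ ((x2 | ~x3) & (~x2 | ~~x3)) | ~x1   [double negation]
≡ ((x2 | ~x3) & (~x2 | x3)) | ~x1   [double negation]
≡ (x2 & ~x2) | (x2 & x3) | (~x3 & ~x2) | (~x3 & x3) | ~x1   [distribute & over |]
≡ (x2 & x3) | (~x3 & ~x2) | ~x1   [simplify]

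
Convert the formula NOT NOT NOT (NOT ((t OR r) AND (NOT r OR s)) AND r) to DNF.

NOT NOT NOT (NOT ((t OR r) AND (NOT r OR s)) AND r)
⇔ NOT (NOT ((t OR r) AND (NOT r OR s)) AND r)   (double negation)
⇔ NOT NOT ((t OR r) AND (NOT r OR s)) OR NOT r   (De Morgan)
⇔ ((t OR r) AND (NOT r OR s)) OR NOT r   (double negation)
⇔ (t AND NOT r) OR (t AND s) OR (r AND NOT r) OR (r AND s) OR NOT r   (distribute AND over OR)
⇔ (t AND s) OR (r AND s) OR NOT r   (simplify)

(t AND s) OR (r AND s) OR NOT r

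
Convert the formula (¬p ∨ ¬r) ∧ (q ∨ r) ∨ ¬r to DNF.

(¬p ∨ ¬r) ∧ (q ∨ r) ∨ ¬r
≡ ¬p ∧ q ∨ ¬p ∧ r ∨ ¬r ∧ q ∨ ¬r ∧ r ∨ ¬r   [distribute ∧ over ∨]
≡ ¬p ∧ q ∨ ¬p ∧ r ∨ ¬r   [simplify]

¬p ∧ q ∨ ¬p ∧ r ∨ ¬r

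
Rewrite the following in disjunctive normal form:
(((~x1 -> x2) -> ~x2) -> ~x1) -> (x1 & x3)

(((~x1 -> x2) -> ~x2) -> ~x1) -> (x1 & x3)
≡ ~(((~x1 -> x2) -> ~x2) -> ~x1) | (x1 & x3)   [eliminate ->]
≡ ~(~((~x1 -> x2) -> ~x2) | ~x1) | (x1 & x3)   [eliminate ->]
≡ ~(~(~(~x1 -> x2) | ~x2) | ~x1) | (x1 & x3)   [eliminate ->]
≡ ~(~(~(~~x1 | x2) | ~x2) | ~x1) | (x1 & x3)   [eliminate ->]
≡ (~~(~(~~x1 | x2) | ~x2) & ~~x1) | (x1 & x3)   [De Morgan]
≡ ((~(~~x1 | x2) | ~x2) & ~~x1) | (x1 & x3)   [double negation]
≡ (((~~~x1 & ~x2) | ~x2) & ~~x1) | (x1 & x3)   [De Morgan]
≡ (((~x1 & ~x2) | ~x2) & ~~x1) | (x1 & x3)   [double negation]
≡ (((~x1 & ~x2) | ~x2) & x1) | (x1 & x3)   [double negation]
≡ (~x1 & ~x2 & x1) | (~x2 & x1) | (x1 & x3)   [distribute & over |]
≡ (~x2 & x1) | (x1 & x3)   [simplify]

(~x2 & x1) | (x1 & x3)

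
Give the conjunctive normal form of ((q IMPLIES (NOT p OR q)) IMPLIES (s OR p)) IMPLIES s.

((q IMPLIES (NOT p OR q)) IMPLIES (s OR p)) IMPLIES s
≡ NOT ((q IMPLIES (NOT p OR q)) IMPLIES (s OR p)) OR s   [eliminate IMPLIES]
≡ NOT (NOT (q IMPLIES (NOT p OR q)) OR s OR p) OR s   [eliminate IMPLIES]
≡ NOT (NOT (NOT q OR NOT p OR q) OR s OR p) OR s   [eliminate IMPLIES]
≡ (NOT NOT (NOT q OR NOT p OR q) AND NOT s AND NOT p) OR s   [De Morgan]
≡ ((NOT q OR NOT p OR q) AND NOT s AND NOT p) OR s   [double negation]
≡ (NOT q OR NOT p OR q OR s) AND (NOT s OR s) AND (NOT p OR s)   [distribute OR over AND]
≡ NOT p OR s   [simplify]

NOT p OR s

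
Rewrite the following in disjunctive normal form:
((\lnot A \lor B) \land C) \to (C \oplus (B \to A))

((\lnot A \lor B) \land C) \to (C \oplus (B \to A))
≡ \lnot ((\lnot A \lor B) \land C) \lor (C \oplus (B \to A))
≡ \lnot ((\lnot A \lor B) \land C) \lor (C \land \lnot (B \to A)) \lor (\lnot C \land (B \to A))
≡ \lnot ((\lnot A \lor B) \land C) \lor (C \land \lnot (\lnot B \lor A)) \lor (\lnot C \land (B \to A))
≡ \lnot ((\lnot A \lor B) \land C) \lor (C \land \lnot (\lnot B \lor A)) \lor (\lnot C \land (\lnot B \lor A))
≡ \lnot (\lnot A \lor B) \lor \lnot C \lor (C \land \lnot (\lnot B \lor A)) \lor (\lnot C \land (\lnot B \lor A))
≡ (\lnot \lnot A \land \lnot B) \lor \lnot C \lor (C \land \lnot (\lnot B \lor A)) \lor (\lnot C \land (\lnot B \lor A))
≡ (A \land \lnot B) \lor \lnot C \lor (C \land \lnot (\lnot B \lor A)) \lor (\lnot C \land (\lnot B \lor A))
≡ (A \land \lnot B) \lor \lnot C \lor (C \land \lnot \lnot B \land \lnot A) \lor (\lnot C \land (\lnot B \lor A))
≡ (A \land \lnot B) \lor \lnot C \lor (C \land B \land \lnot A) \lor (\lnot C \land (\lnot B \lor A))
≡ (A \land \lnot B) \lor \lnot C \lor (C \land B \land \lnot A) \lor (\lnot C \land \lnot B) \lor (\lnot C \land A)
≡ (A \land \lnot B) \lor \lnot C \lor (C \land B \land \lnot A)

(A \land \lnot B) \lor \lnot C \lor (C \land B \land \lnot A)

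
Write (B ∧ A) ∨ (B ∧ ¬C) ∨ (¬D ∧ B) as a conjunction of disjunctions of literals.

B ∧ (A ∨ ¬C ∨ ¬D)

(B ∧ A) ∨ (B ∧ ¬C) ∨ (¬D ∧ B)
≡ (B ∨ B ∨ ¬D) ∧ (B ∨ B ∨ B) ∧ (B ∨ ¬C ∨ ¬D) ∧ (B ∨ ¬C ∨ B) ∧ (A ∨ B ∨ ¬D) ∧ (A ∨ B ∨ B) ∧ (A ∨ ¬C ∨ ¬D) ∧ (A ∨ ¬C ∨ B)   — distribute ∨ over ∧
≡ B ∧ (A ∨ ¬C ∨ ¬D)   — simplify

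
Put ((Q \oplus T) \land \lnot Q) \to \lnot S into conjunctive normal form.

((Q \oplus T) \land \lnot Q) \to \lnot S
≡ \lnot ((Q \oplus T) \land \lnot Q) \lor \lnot S   (eliminate \to)
≡ \lnot ((Q \lor T) \land \lnot (Q \land T) \land \lnot Q) \lor \lnot S   (expand \oplus)
≡ \lnot (Q \lor T) \lor \lnot \lnot (Q \land T) \lor \lnot \lnot Q \lor \lnot S   (De Morgan)
≡ (\lnot Q \land \lnot T) \lor \lnot \lnot (Q \land T) \lor \lnot \lnot Q \lor \lnot S   (De Morgan)
≡ (\lnot Q \land \lnot T) \lor (Q \land T) \lor \lnot \lnot Q \lor \lnot S   (double negation)
≡ (\lnot Q \land \lnot T) \lor (Q \land T) \lor Q \lor \lnot S   (double negation)
≡ (\lnot Q \lor Q \lor Q \lor \lnot S) \land (\lnot Q \lor T \lor Q \lor \lnot S) \land (\lnot T \lor Q \lor Q \lor \lnot S) \land (\lnot T \lor T \lor Q \lor \lnot S)   (distribute \lor over \land)
≡ \lnot T \lor Q \lor \lnot S   (simplify)

\lnot T \lor Q \lor \lnot S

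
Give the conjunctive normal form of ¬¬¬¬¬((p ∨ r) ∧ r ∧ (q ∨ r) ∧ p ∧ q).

¬p ∨ ¬r ∨ ¬q

¬¬¬¬¬((p ∨ r) ∧ r ∧ (q ∨ r) ∧ p ∧ q)
⇔ ¬¬¬((p ∨ r) ∧ r ∧ (q ∨ r) ∧ p ∧ q)   — double negation
⇔ ¬((p ∨ r) ∧ r ∧ (q ∨ r) ∧ p ∧ q)   — double negation
⇔ ¬(p ∨ r) ∨ ¬r ∨ ¬(q ∨ r) ∨ ¬p ∨ ¬q   — De Morgan
⇔ (¬p ∧ ¬r) ∨ ¬r ∨ ¬(q ∨ r) ∨ ¬p ∨ ¬q   — De Morgan
⇔ (¬p ∧ ¬r) ∨ ¬r ∨ (¬q ∧ ¬r) ∨ ¬p ∨ ¬q   — De Morgan
⇔ (¬p ∨ ¬r ∨ ¬q ∨ ¬p ∨ ¬q) ∧ (¬p ∨ ¬r ∨ ¬r ∨ ¬p ∨ ¬q) ∧ (¬r ∨ ¬r ∨ ¬q ∨ ¬p ∨ ¬q) ∧ (¬r ∨ ¬r ∨ ¬r ∨ ¬p ∨ ¬q)   — distribute ∨ over ∧
⇔ ¬p ∨ ¬r ∨ ¬q   — simplify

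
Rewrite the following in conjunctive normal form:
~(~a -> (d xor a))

~a & (~d | a)

~(~a -> (d xor a))
≡ ~(~~a | (d xor a))   (eliminate ->)
≡ ~(~~a | ((d | a) & ~(d & a)))   (expand xor)
≡ ~~~a & ~((d | a) & ~(d & a))   (De Morgan)
≡ ~a & ~((d | a) & ~(d & a))   (double negation)
≡ ~a & (~(d | a) | ~~(d & a))   (De Morgan)
≡ ~a & ((~d & ~a) | ~~(d & a))   (De Morgan)
≡ ~a & ((~d & ~a) | (d & a))   (double negation)
≡ ~a & (~d | d) & (~d | a) & (~a | d) & (~a | a)   (distribute | over &)
≡ ~a & (~d | a)   (simplify)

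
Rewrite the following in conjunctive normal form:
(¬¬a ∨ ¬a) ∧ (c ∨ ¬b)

c ∨ ¬b

(¬¬a ∨ ¬a) ∧ (c ∨ ¬b)
≡ (a ∨ ¬a) ∧ (c ∨ ¬b)   — double negation
≡ c ∨ ¬b   — simplify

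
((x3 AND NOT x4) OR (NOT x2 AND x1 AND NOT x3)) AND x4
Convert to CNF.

(x3 OR NOT x2) AND (x3 OR x1) AND (NOT x4 OR NOT x2) AND (NOT x4 OR x1) AND (NOT x4 OR NOT x3) AND x4

((x3 AND NOT x4) OR (NOT x2 AND x1 AND NOT x3)) AND x4
= (x3 OR NOT x2) AND (x3 OR x1) AND (x3 OR NOT x3) AND (NOT x4 OR NOT x2) AND (NOT x4 OR x1) AND (NOT x4 OR NOT x3) AND x4   [distribute OR over AND]
= (x3 OR NOT x2) AND (x3 OR x1) AND (NOT x4 OR NOT x2) AND (NOT x4 OR x1) AND (NOT x4 OR NOT x3) AND x4   [simplify]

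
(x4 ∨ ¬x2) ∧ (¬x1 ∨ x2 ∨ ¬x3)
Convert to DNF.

(x4 ∨ ¬x2) ∧ (¬x1 ∨ x2 ∨ ¬x3)
≡ (x4 ∧ ¬x1) ∨ (x4 ∧ x2) ∨ (x4 ∧ ¬x3) ∨ (¬x2 ∧ ¬x1) ∨ (¬x2 ∧ x2) ∨ (¬x2 ∧ ¬x3)   [distribute ∧ over ∨]
≡ (x4 ∧ ¬x1) ∨ (x4 ∧ x2) ∨ (x4 ∧ ¬x3) ∨ (¬x2 ∧ ¬x1) ∨ (¬x2 ∧ ¬x3)   [simplify]

(x4 ∧ ¬x1) ∨ (x4 ∧ x2) ∨ (x4 ∧ ¬x3) ∨ (¬x2 ∧ ¬x1) ∨ (¬x2 ∧ ¬x3)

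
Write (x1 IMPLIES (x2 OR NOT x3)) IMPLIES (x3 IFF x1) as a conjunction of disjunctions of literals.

(x1 OR NOT x3) AND (x3 OR NOT x1)

(x1 IMPLIES (x2 OR NOT x3)) IMPLIES (x3 IFF x1)
⇔ NOT (x1 IMPLIES (x2 OR NOT x3)) OR (x3 IFF x1)   (eliminate IMPLIES)
⇔ NOT (NOT x1 OR x2 OR NOT x3) OR (x3 IFF x1)   (eliminate IMPLIES)
⇔ NOT (NOT x1 OR x2 OR NOT x3) OR ((x3 IMPLIES x1) AND (x1 IMPLIES x3))   (eliminate IFF)
⇔ NOT (NOT x1 OR x2 OR NOT x3) OR ((NOT x3 OR x1) AND (x1 IMPLIES x3))   (eliminate IMPLIES)
⇔ NOT (NOT x1 OR x2 OR NOT x3) OR ((NOT x3 OR x1) AND (NOT x1 OR x3))   (eliminate IMPLIES)
⇔ (NOT NOT x1 AND NOT x2 AND NOT NOT x3) OR ((NOT x3 OR x1) AND (NOT x1 OR x3))   (De Morgan)
⇔ (x1 AND NOT x2 AND NOT NOT x3) OR ((NOT x3 OR x1) AND (NOT x1 OR x3))   (double negation)
⇔ (x1 AND NOT x2 AND x3) OR ((NOT x3 OR x1) AND (NOT x1 OR x3))   (double negation)
⇔ (x1 OR NOT x3 OR x1) AND (x1 OR NOT x1 OR x3) AND (NOT x2 OR NOT x3 OR x1) AND (NOT x2 OR NOT x1 OR x3) AND (x3 OR NOT x3 OR x1) AND (x3 OR NOT x1 OR x3)   (distribute OR over AND)
⇔ (x1 OR NOT x3) AND (x3 OR NOT x1)   (simplify)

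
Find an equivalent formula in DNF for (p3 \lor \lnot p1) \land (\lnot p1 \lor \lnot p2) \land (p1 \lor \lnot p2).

(p3 \lor \lnot p1) \land (\lnot p1 \lor \lnot p2) \land (p1 \lor \lnot p2)
⇔ (p3 \land \lnot p1 \land p1) \lor (p3 \land \lnot p1 \land \lnot p2) \lor (p3 \land \lnot p2 \land p1) \lor (p3 \land \lnot p2 \land \lnot p2) \lor (\lnot p1 \land \lnot p1 \land p1) \lor (\lnot p1 \land \lnot p1 \land \lnot p2) \lor (\lnot p1 \land \lnot p2 \land p1) \lor (\lnot p1 \land \lnot p2 \land \lnot p2)   [distribute \land over \lor]
⇔ (p3 \land \lnot p2) \lor (\lnot p1 \land \lnot p2)   [simplify]

(p3 \land \lnot p2) \lor (\lnot p1 \land \lnot p2)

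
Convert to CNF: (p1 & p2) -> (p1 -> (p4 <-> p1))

~p1 | ~p2 | p4

(p1 & p2) -> (p1 -> (p4 <-> p1))
⇔ ~(p1 & p2) | (p1 -> (p4 <-> p1))   [eliminate ->]
⇔ ~(p1 & p2) | ~p1 | (p4 <-> p1)   [eliminate ->]
⇔ ~(p1 & p2) | ~p1 | ((p4 -> p1) & (p1 -> p4))   [eliminate <->]
⇔ ~(p1 & p2) | ~p1 | ((~p4 | p1) & (p1 -> p4))   [eliminate ->]
⇔ ~(p1 & p2) | ~p1 | ((~p4 | p1) & (~p1 | p4))   [eliminate ->]
⇔ ~p1 | ~p2 | ~p1 | ((~p4 | p1) & (~p1 | p4))   [De Morgan]
⇔ (~p1 | ~p2 | ~p1 | ~p4 | p1) & (~p1 | ~p2 | ~p1 | ~p1 | p4)   [distribute | over &]
⇔ ~p1 | ~p2 | p4   [simplify]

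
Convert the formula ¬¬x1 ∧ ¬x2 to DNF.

¬¬x1 ∧ ¬x2
≡ x1 ∧ ¬x2   (double negation)

x1 ∧ ¬x2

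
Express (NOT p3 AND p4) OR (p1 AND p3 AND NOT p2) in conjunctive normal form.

(NOT p3 OR p1) AND (NOT p3 OR NOT p2) AND (p4 OR p1) AND (p4 OR p3) AND (p4 OR NOT p2)

(NOT p3 AND p4) OR (p1 AND p3 AND NOT p2)
⇔ (NOT p3 OR p1) AND (NOT p3 OR p3) AND (NOT p3 OR NOT p2) AND (p4 OR p1) AND (p4 OR p3) AND (p4 OR NOT p2)
⇔ (NOT p3 OR p1) AND (NOT p3 OR NOT p2) AND (p4 OR p1) AND (p4 OR p3) AND (p4 OR NOT p2)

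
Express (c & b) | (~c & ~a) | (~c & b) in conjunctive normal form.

(b | ~c) & (b | ~a)

(c & b) | (~c & ~a) | (~c & b)
≡ (c | ~c | ~c) & (c | ~c | b) & (c | ~a | ~c) & (c | ~a | b) & (b | ~c | ~c) & (b | ~c | b) & (b | ~a | ~c) & (b | ~a | b)
≡ (b | ~c) & (b | ~a)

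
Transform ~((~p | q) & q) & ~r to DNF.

~q & ~r

~((~p | q) & q) & ~r
≡ (~(~p | q) | ~q) & ~r   [De Morgan]
≡ ((~~p & ~q) | ~q) & ~r   [De Morgan]
≡ ((p & ~q) | ~q) & ~r   [double negation]
≡ (p & ~q & ~r) | (~q & ~r)   [distribute & over |]
≡ ~q & ~r   [simplify]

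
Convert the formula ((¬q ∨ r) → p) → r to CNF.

((¬q ∨ r) → p) → r
= ¬((¬q ∨ r) → p) ∨ r   [eliminate →]
= ¬(¬(¬q ∨ r) ∨ p) ∨ r   [eliminate →]
= (¬¬(¬q ∨ r) ∧ ¬p) ∨ r   [De Morgan]
= ((¬q ∨ r) ∧ ¬p) ∨ r   [double negation]
= (¬q ∨ r ∨ r) ∧ (¬p ∨ r)   [distribute ∨ over ∧]
= (¬q ∨ r) ∧ (¬p ∨ r)   [simplify]

(¬q ∨ r) ∧ (¬p ∨ r)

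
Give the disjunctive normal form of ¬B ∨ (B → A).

¬B ∨ A

¬B ∨ (B → A)
= ¬B ∨ ¬B ∨ A   [eliminate →]
= ¬B ∨ A   [simplify]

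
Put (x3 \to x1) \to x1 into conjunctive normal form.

(x3 \to x1) \to x1
= \lnot (x3 \to x1) \lor x1   (eliminate \to)
= \lnot (\lnot x3 \lor x1) \lor x1   (eliminate \to)
= (\lnot \lnot x3 \land \lnot x1) \lor x1   (De Morgan)
= (x3 \land \lnot x1) \lor x1   (double negation)
= (x3 \lor x1) \land (\lnot x1 \lor x1)   (distribute \lor over \land)
= x3 \lor x1   (simplify)

x3 \lor x1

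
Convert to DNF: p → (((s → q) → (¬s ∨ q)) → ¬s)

p → (((s → q) → (¬s ∨ q)) → ¬s)
≡ ¬p ∨ (((s → q) → (¬s ∨ q)) → ¬s)   [eliminate →]
≡ ¬p ∨ ¬((s → q) → (¬s ∨ q)) ∨ ¬s   [eliminate →]
≡ ¬p ∨ ¬(¬(s → q) ∨ ¬s ∨ q) ∨ ¬s   [eliminate →]
≡ ¬p ∨ ¬(¬(¬s ∨ q) ∨ ¬s ∨ q) ∨ ¬s   [eliminate →]
≡ ¬p ∨ (¬¬(¬s ∨ q) ∧ ¬¬s ∧ ¬q) ∨ ¬s   [De Morgan]
≡ ¬p ∨ ((¬s ∨ q) ∧ ¬¬s ∧ ¬q) ∨ ¬s   [double negation]
≡ ¬p ∨ ((¬s ∨ q) ∧ s ∧ ¬q) ∨ ¬s   [double negation]
≡ ¬p ∨ (¬s ∧ s ∧ ¬q) ∨ (q ∧ s ∧ ¬q) ∨ ¬s   [distribute ∧ over ∨]
≡ ¬p ∨ ¬s   [simplify]

¬p ∨ ¬s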